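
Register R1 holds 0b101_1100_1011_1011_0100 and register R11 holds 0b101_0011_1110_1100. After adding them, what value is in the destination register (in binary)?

0b1100001111110100000

Add column by column in base 2, right to left:
  0+0 = 0
  0+0 = 0
  1+1 = 0 carry 1
  0+1+1 = 0 carry 1
  1+0+1 = 0 carry 1
  1+1+1 = 1 carry 1
  0+1+1 = 0 carry 1
  1+1+1 = 1 carry 1
  1+1+1 = 1 carry 1
  1+1+1 = 1 carry 1
  0+0+1 = 1
  1+0 = 1
  0+1 = 1
  0+0 = 0
  1+1 = 0 carry 1
  1+0+1 = 0 carry 1
  1+0+1 = 0 carry 1
  0+0+1 = 1
  1+0 = 1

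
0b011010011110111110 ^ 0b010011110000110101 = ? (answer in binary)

XOR bit by bit (1 where the bits differ):
  011010011110111110
^ 010011110000110101
= 001001101110001011

0b001001101110001011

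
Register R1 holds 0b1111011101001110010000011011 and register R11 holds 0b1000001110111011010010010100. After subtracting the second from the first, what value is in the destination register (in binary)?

Subtract column by column in base 2:
  1-0 → 1
  1-0 → 1
  0-1 → 1 (borrow)
  1-0-1 → 0
  1-1 → 0
  0-0 → 0
  0-0 → 0
  0-1 → 1 (borrow)
  0-0-1 → 1 (borrow)
  0-0-1 → 1 (borrow)
  1-1-1 → 1 (borrow)
  0-0-1 → 1 (borrow)
  0-1-1 → 0 (borrow)
  1-1-1 → 1 (borrow)
  1-0-1 → 0
  1-1 → 0
  0-1 → 1 (borrow)
  0-1-1 → 0 (borrow)
  1-0-1 → 0
  0-1 → 1 (borrow)
  1-1-1 → 1 (borrow)
  1-1-1 → 1 (borrow)
  1-0-1 → 0
  0-0 → 0
  1-0 → 1
  1-0 → 1
  1-0 → 1
  1-1 → 0

0b111001110010010111110000111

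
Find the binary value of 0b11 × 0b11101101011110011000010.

Multiply each base-2 digit by 3, carrying:
  0×3 = 0 → write 0
  1×3 = 3 → write 1 carry 1
  0×3+1 = 1 → write 1
  0×3 = 0 → write 0
  0×3 = 0 → write 0
  0×3 = 0 → write 0
  1×3 = 3 → write 1 carry 1
  1×3+1 = 4 → write 0 carry 2
  0×3+2 = 2 → write 0 carry 1
  0×3+1 = 1 → write 1
  1×3 = 3 → write 1 carry 1
  1×3+1 = 4 → write 0 carry 2
  1×3+2 = 5 → write 1 carry 2
  1×3+2 = 5 → write 1 carry 2
  0×3+2 = 2 → write 0 carry 1
  1×3+1 = 4 → write 0 carry 2
  0×3+2 = 2 → write 0 carry 1
  1×3+1 = 4 → write 0 carry 2
  1×3+2 = 5 → write 1 carry 2
  0×3+2 = 2 → write 0 carry 1
  1×3+1 = 4 → write 0 carry 2
  1×3+2 = 5 → write 1 carry 2
  1×3+2 = 5 → write 1 carry 2
  remaining carry: 10

0b1011001000011011001000110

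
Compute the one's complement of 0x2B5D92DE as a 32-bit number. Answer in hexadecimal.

0xD4A26D21

Each hex digit d becomes F−d:
  2→D, B→4, 5→A, D→2, 9→6, 2→D, D→2, E→1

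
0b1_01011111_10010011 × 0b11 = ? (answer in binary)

Multiply each base-2 digit by 3, carrying:
  1×3 = 3 → write 1 carry 1
  1×3+1 = 4 → write 0 carry 2
  0×3+2 = 2 → write 0 carry 1
  0×3+1 = 1 → write 1
  1×3 = 3 → write 1 carry 1
  0×3+1 = 1 → write 1
  0×3 = 0 → write 0
  1×3 = 3 → write 1 carry 1
  1×3+1 = 4 → write 0 carry 2
  1×3+2 = 5 → write 1 carry 2
  1×3+2 = 5 → write 1 carry 2
  1×3+2 = 5 → write 1 carry 2
  1×3+2 = 5 → write 1 carry 2
  0×3+2 = 2 → write 0 carry 1
  1×3+1 = 4 → write 0 carry 2
  0×3+2 = 2 → write 0 carry 1
  1×3+1 = 4 → write 0 carry 2
  remaining carry: 10

0b1000001111010111001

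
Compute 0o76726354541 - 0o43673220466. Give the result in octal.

0o33033134053

Subtract column by column in base 8:
  1-6 → 3 (borrow)
  4-6-1 → 5 (borrow)
  5-4-1 → 0
  4-0 → 4
  5-2 → 3
  3-2 → 1
  6-3 → 3
  2-7 → 3 (borrow)
  7-6-1 → 0
  6-3 → 3
  7-4 → 3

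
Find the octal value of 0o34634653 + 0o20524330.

Add column by column in base 8, right to left:
  3+0 = 3
  5+3 = 0 carry 1
  6+3+1 = 2 carry 1
  4+4+1 = 1 carry 1
  3+2+1 = 6
  6+5 = 3 carry 1
  4+0+1 = 5
  3+2 = 5

0o55361203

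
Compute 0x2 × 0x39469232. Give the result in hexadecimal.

0x728d2464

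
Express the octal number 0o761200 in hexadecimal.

Each octal digit is 3 bits: 7=111 6=110 1=001 2=010 0=000 0=000.
Group the bits into nibbles: 0011 1110 0010 1000 0000 → 3e280.

0x3e280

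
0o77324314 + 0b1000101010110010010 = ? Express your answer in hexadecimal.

0x101FE5E

0o77324314 = 0xFDA8CC in hexadecimal.
0b1000101010110010010 = 0x45592 in hexadecimal.
Add column by column in base 16, right to left:
  C+2 = E
  C+9 = 5 carry 1
  8+5+1 = E
  A+5 = F
  D+4 = 1 carry 1
  F+0+1 = 0 carry 1
  final carry 1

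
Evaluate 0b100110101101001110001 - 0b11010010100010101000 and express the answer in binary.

0b1100011000111001001

Subtract column by column in base 2:
  1-0 → 1
  0-0 → 0
  0-0 → 0
  0-1 → 1 (borrow)
  1-0-1 → 0
  1-1 → 0
  1-0 → 1
  0-1 → 1 (borrow)
  0-0-1 → 1 (borrow)
  1-0-1 → 0
  0-0 → 0
  1-1 → 0
  1-0 → 1
  0-1 → 1 (borrow)
  1-0-1 → 0
  0-0 → 0
  1-1 → 0
  1-0 → 1
  0-1 → 1 (borrow)
  0-1-1 → 0 (borrow)
  1-0-1 → 0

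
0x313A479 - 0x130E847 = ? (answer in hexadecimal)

0x1E2BC32

Subtract column by column in base 16:
  9-7 → 2
  7-4 → 3
  4-8 → C (borrow)
  A-E-1 → B (borrow)
  3-0-1 → 2
  1-3 → E (borrow)
  3-1-1 → 1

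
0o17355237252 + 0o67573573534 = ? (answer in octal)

0o107151033006

Add column by column in base 8, right to left:
  2+4 = 6
  5+3 = 0 carry 1
  2+5+1 = 0 carry 1
  7+3+1 = 3 carry 1
  3+7+1 = 3 carry 1
  2+5+1 = 0 carry 1
  5+3+1 = 1 carry 1
  5+7+1 = 5 carry 1
  3+5+1 = 1 carry 1
  7+7+1 = 7 carry 1
  1+6+1 = 0 carry 1
  final carry 1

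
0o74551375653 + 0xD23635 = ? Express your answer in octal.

0xD23635 = 0o64433065 in octal.
Add column by column in base 8, right to left:
  3+5 = 0 carry 1
  5+6+1 = 4 carry 1
  6+0+1 = 7
  5+3 = 0 carry 1
  7+3+1 = 3 carry 1
  3+4+1 = 0 carry 1
  1+4+1 = 6
  5+6 = 3 carry 1
  5+0+1 = 6
  4+0 = 4
  7+0 = 7

0o74636030740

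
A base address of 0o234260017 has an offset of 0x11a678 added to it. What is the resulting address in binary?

0b10100000110000011010000111

0o234260017 = 0b10011100010110000000001111 in binary.
0x11a678 = 0b100011010011001111000 in binary.
Add column by column in base 2, right to left:
  1+0 = 1
  1+0 = 1
  1+0 = 1
  1+1 = 0 carry 1
  0+1+1 = 0 carry 1
  0+1+1 = 0 carry 1
  0+1+1 = 0 carry 1
  0+0+1 = 1
  0+0 = 0
  0+1 = 1
  0+1 = 1
  0+0 = 0
  0+0 = 0
  1+1 = 0 carry 1
  1+0+1 = 0 carry 1
  0+1+1 = 0 carry 1
  1+1+1 = 1 carry 1
  0+0+1 = 1
  0+0 = 0
  0+0 = 0
  1+1 = 0 carry 1
  1+0+1 = 0 carry 1
  1+0+1 = 0 carry 1
  0+0+1 = 1
  0+0 = 0
  1+0 = 1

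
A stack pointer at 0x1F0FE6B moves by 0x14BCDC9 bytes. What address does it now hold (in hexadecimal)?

0x33CCC34

Add column by column in base 16, right to left:
  B+9 = 4 carry 1
  6+C+1 = 3 carry 1
  E+D+1 = C carry 1
  F+C+1 = C carry 1
  0+B+1 = C
  F+4 = 3 carry 1
  1+1+1 = 3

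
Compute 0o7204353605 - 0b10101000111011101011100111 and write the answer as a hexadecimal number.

0o7204353605 = 0x3a11d785 in hexadecimal.
0b10101000111011101011100111 = 0x2a3bae7 in hexadecimal.
Subtract column by column in base 16:
  5-7 → e (borrow)
  8-e-1 → 9 (borrow)
  7-a-1 → c (borrow)
  d-b-1 → 1
  1-3 → e (borrow)
  1-a-1 → 6 (borrow)
  a-2-1 → 7
  3-0 → 3

0x376e1c9e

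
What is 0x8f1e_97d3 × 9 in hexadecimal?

0x50813566b

Multiply each base-16 digit by 9, carrying:
  3×9 = 27 → write b carry 1
  d×9+1 = 118 → write 6 carry 7
  7×9+7 = 70 → write 6 carry 4
  9×9+4 = 85 → write 5 carry 5
  e×9+5 = 131 → write 3 carry 8
  1×9+8 = 17 → write 1 carry 1
  f×9+1 = 136 → write 8 carry 8
  8×9+8 = 80 → write 0 carry 5
  remaining carry: 5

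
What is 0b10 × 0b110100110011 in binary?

Multiply each base-2 digit by 2, carrying:
  1×2 = 2 → write 0 carry 1
  1×2+1 = 3 → write 1 carry 1
  0×2+1 = 1 → write 1
  0×2 = 0 → write 0
  1×2 = 2 → write 0 carry 1
  1×2+1 = 3 → write 1 carry 1
  0×2+1 = 1 → write 1
  0×2 = 0 → write 0
  1×2 = 2 → write 0 carry 1
  0×2+1 = 1 → write 1
  1×2 = 2 → write 0 carry 1
  1×2+1 = 3 → write 1 carry 1
  remaining carry: 1

0b1101001100110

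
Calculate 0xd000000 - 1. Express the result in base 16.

The trailing 6 digits are 0, so subtracting 1 borrows through: they become F and the next digit up decrements.

0xcffffff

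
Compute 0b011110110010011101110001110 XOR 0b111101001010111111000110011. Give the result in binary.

0b100011111000100010110111101

XOR bit by bit (1 where the bits differ):
  011110110010011101110001110
^ 111101001010111111000110011
= 100011111000100010110111101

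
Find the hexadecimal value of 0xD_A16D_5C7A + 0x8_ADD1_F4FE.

Add column by column in base 16, right to left:
  A+E = 8 carry 1
  7+F+1 = 7 carry 1
  C+4+1 = 1 carry 1
  5+F+1 = 5 carry 1
  D+1+1 = F
  6+D = 3 carry 1
  1+D+1 = F
  A+A = 4 carry 1
  D+8+1 = 6 carry 1
  final carry 1

0x164F3F5178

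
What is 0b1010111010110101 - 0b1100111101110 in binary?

0b1001010011000111

Subtract column by column in base 2:
  1-0 → 1
  0-1 → 1 (borrow)
  1-1-1 → 1 (borrow)
  0-1-1 → 0 (borrow)
  1-0-1 → 0
  1-1 → 0
  0-1 → 1 (borrow)
  1-1-1 → 1 (borrow)
  0-1-1 → 0 (borrow)
  1-0-1 → 0
  1-0 → 1
  1-1 → 0
  0-1 → 1 (borrow)
  1-0-1 → 0
  0-0 → 0
  1-0 → 1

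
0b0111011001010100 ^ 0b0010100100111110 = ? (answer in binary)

0b0101111101101010

XOR bit by bit (1 where the bits differ):
  0111011001010100
^ 0010100100111110
= 0101111101101010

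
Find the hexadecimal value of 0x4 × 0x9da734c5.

0x2769cd314

Multiply each base-16 digit by 4, carrying:
  5×4 = 20 → write 4 carry 1
  c×4+1 = 49 → write 1 carry 3
  4×4+3 = 19 → write 3 carry 1
  3×4+1 = 13 → write d
  7×4 = 28 → write c carry 1
  a×4+1 = 41 → write 9 carry 2
  d×4+2 = 54 → write 6 carry 3
  9×4+3 = 39 → write 7 carry 2
  remaining carry: 2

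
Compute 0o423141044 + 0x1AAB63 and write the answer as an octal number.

0o431666607

0x1AAB63 = 0o6525543 in octal.
Add column by column in base 8, right to left:
  4+3 = 7
  4+4 = 0 carry 1
  0+5+1 = 6
  1+5 = 6
  4+2 = 6
  1+5 = 6
  3+6 = 1 carry 1
  2+0+1 = 3
  4+0 = 4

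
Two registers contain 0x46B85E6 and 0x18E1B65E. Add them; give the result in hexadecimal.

Add column by column in base 16, right to left:
  6+E = 4 carry 1
  E+5+1 = 4 carry 1
  5+6+1 = C
  8+B = 3 carry 1
  B+1+1 = D
  6+E = 4 carry 1
  4+8+1 = D
  0+1 = 1

0x1D4D3C44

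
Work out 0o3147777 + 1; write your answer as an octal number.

0o3150000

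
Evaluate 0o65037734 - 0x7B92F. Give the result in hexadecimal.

0o65037734 = 0xD43FDC in hexadecimal.
Subtract column by column in base 16:
  C-F → D (borrow)
  D-2-1 → A
  F-9 → 6
  3-B → 8 (borrow)
  4-7-1 → C (borrow)
  D-0-1 → C

0xCC86AD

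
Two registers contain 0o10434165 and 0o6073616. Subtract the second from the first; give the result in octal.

Subtract column by column in base 8:
  5-6 → 7 (borrow)
  6-1-1 → 4
  1-6 → 3 (borrow)
  4-3-1 → 0
  3-7 → 4 (borrow)
  4-0-1 → 3
  0-6 → 2 (borrow)
  1-0-1 → 0

0o2340347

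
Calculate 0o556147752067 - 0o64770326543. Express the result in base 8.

0o471157423324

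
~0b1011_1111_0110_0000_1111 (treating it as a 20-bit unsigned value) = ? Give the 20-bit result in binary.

0b01000000100111110000

Invert each bit: 10111111011000001111 → 01000000100111110000.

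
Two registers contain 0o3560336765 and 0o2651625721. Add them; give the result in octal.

0o6432164706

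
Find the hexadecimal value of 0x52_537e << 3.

0x2929bf0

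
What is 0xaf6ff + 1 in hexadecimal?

The trailing 2 digits are F (max in base 16), so adding 1 cascades: they roll to 0 and the next digit up increments.

0xaf700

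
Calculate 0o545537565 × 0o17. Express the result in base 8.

0o12365233733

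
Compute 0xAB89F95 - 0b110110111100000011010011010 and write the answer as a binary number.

0xAB89F95 = 0b1010101110001001111110010101 in binary.
Subtract column by column in base 2:
  1-0 → 1
  0-1 → 1 (borrow)
  1-0-1 → 0
  0-1 → 1 (borrow)
  1-1-1 → 1 (borrow)
  0-0-1 → 1 (borrow)
  0-0-1 → 1 (borrow)
  1-1-1 → 1 (borrow)
  1-0-1 → 0
  1-1 → 0
  1-1 → 0
  1-0 → 1
  1-0 → 1
  0-0 → 0
  0-0 → 0
  1-0 → 1
  0-0 → 0
  0-1 → 1 (borrow)
  0-1-1 → 0 (borrow)
  1-1-1 → 1 (borrow)
  1-1-1 → 1 (borrow)
  1-0-1 → 0
  0-1 → 1 (borrow)
  1-1-1 → 1 (borrow)
  0-0-1 → 1 (borrow)
  1-1-1 → 1 (borrow)
  0-1-1 → 0 (borrow)
  1-0-1 → 0

0b11110110101001100011111011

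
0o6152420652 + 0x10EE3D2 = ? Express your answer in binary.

0o6152420652 = 0b110001101010100010000110101010 in binary.
0x10EE3D2 = 0b1000011101110001111010010 in binary.
Add column by column in base 2, right to left:
  0+0 = 0
  1+1 = 0 carry 1
  0+0+1 = 1
  1+0 = 1
  0+1 = 1
  1+0 = 1
  0+1 = 1
  1+1 = 0 carry 1
  1+1+1 = 1 carry 1
  0+1+1 = 0 carry 1
  0+0+1 = 1
  0+0 = 0
  0+0 = 0
  1+1 = 0 carry 1
  0+1+1 = 0 carry 1
  0+1+1 = 0 carry 1
  0+0+1 = 1
  1+1 = 0 carry 1
  0+1+1 = 0 carry 1
  1+1+1 = 1 carry 1
  0+0+1 = 1
  1+0 = 1
  0+0 = 0
  1+0 = 1
  1+1 = 0 carry 1
  0+0+1 = 1
  0+0 = 0
  0+0 = 0
  1+0 = 1
  1+0 = 1

0b110010101110010000010101111100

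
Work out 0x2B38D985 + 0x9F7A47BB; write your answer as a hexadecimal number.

0xCAB32140

Add column by column in base 16, right to left:
  5+B = 0 carry 1
  8+B+1 = 4 carry 1
  9+7+1 = 1 carry 1
  D+4+1 = 2 carry 1
  8+A+1 = 3 carry 1
  3+7+1 = B
  B+F = A carry 1
  2+9+1 = C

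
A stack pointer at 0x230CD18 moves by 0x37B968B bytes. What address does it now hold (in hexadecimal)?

0x5AC63A3

Add column by column in base 16, right to left:
  8+B = 3 carry 1
  1+8+1 = A
  D+6 = 3 carry 1
  C+9+1 = 6 carry 1
  0+B+1 = C
  3+7 = A
  2+3 = 5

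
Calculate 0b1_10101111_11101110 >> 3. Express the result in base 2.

Right shift by 3: drop the 3 least-significant bits.

0b11010111111101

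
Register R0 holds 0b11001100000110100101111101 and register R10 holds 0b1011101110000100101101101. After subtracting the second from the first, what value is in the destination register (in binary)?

Subtract column by column in base 2:
  1-1 → 0
  0-0 → 0
  1-1 → 0
  1-1 → 0
  1-0 → 1
  1-1 → 0
  1-1 → 0
  0-0 → 0
  1-1 → 0
  0-0 → 0
  0-0 → 0
  1-1 → 0
  0-0 → 0
  1-0 → 1
  1-0 → 1
  0-0 → 0
  0-1 → 1 (borrow)
  0-1-1 → 0 (borrow)
  0-1-1 → 0 (borrow)
  0-0-1 → 1 (borrow)
  1-1-1 → 1 (borrow)
  1-1-1 → 1 (borrow)
  0-1-1 → 0 (borrow)
  0-0-1 → 1 (borrow)
  1-1-1 → 1 (borrow)
  1-0-1 → 0

0b1101110010110000000010000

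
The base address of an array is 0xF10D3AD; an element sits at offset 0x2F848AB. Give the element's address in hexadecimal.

0x12091C58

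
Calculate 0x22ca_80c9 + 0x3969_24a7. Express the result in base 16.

Add column by column in base 16, right to left:
  9+7 = 0 carry 1
  c+a+1 = 7 carry 1
  0+4+1 = 5
  8+2 = a
  a+9 = 3 carry 1
  c+6+1 = 3 carry 1
  2+9+1 = c
  2+3 = 5

0x5c33a570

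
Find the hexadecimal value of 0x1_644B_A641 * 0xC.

Multiply each base-16 digit by 12, carrying:
  1×12 = 12 → write C
  4×12 = 48 → write 0 carry 3
  6×12+3 = 75 → write B carry 4
  A×12+4 = 124 → write C carry 7
  B×12+7 = 139 → write B carry 8
  4×12+8 = 56 → write 8 carry 3
  4×12+3 = 51 → write 3 carry 3
  6×12+3 = 75 → write B carry 4
  1×12+4 = 16 → write 0 carry 1
  remaining carry: 1

0x10B38BCB0C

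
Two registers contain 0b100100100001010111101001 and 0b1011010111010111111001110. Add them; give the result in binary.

Add column by column in base 2, right to left:
  1+0 = 1
  0+1 = 1
  0+1 = 1
  1+1 = 0 carry 1
  0+0+1 = 1
  1+0 = 1
  1+1 = 0 carry 1
  1+1+1 = 1 carry 1
  1+1+1 = 1 carry 1
  0+1+1 = 0 carry 1
  1+1+1 = 1 carry 1
  0+1+1 = 0 carry 1
  1+0+1 = 0 carry 1
  0+1+1 = 0 carry 1
  0+0+1 = 1
  0+1 = 1
  0+1 = 1
  1+1 = 0 carry 1
  0+0+1 = 1
  0+1 = 1
  1+0 = 1
  0+1 = 1
  0+1 = 1
  1+0 = 1
  0+1 = 1

0b1111111011100010110110111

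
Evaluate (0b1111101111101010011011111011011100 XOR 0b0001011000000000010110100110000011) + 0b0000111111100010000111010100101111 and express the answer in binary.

First 0b1111101111101010011011111011011100 XOR 0b0001011000000000010110100110000011 = 0b1110110111101010001101011101011111.
Add column by column in base 2, right to left:
  1+1 = 0 carry 1
  1+1+1 = 1 carry 1
  1+1+1 = 1 carry 1
  1+1+1 = 1 carry 1
  1+0+1 = 0 carry 1
  0+1+1 = 0 carry 1
  1+0+1 = 0 carry 1
  0+0+1 = 1
  1+1 = 0 carry 1
  1+0+1 = 0 carry 1
  1+1+1 = 1 carry 1
  0+0+1 = 1
  1+1 = 0 carry 1
  0+1+1 = 0 carry 1
  1+1+1 = 1 carry 1
  1+0+1 = 0 carry 1
  0+0+1 = 1
  0+0 = 0
  0+0 = 0
  1+1 = 0 carry 1
  0+0+1 = 1
  1+0 = 1
  0+0 = 0
  1+1 = 0 carry 1
  1+1+1 = 1 carry 1
  1+1+1 = 1 carry 1
  1+1+1 = 1 carry 1
  0+1+1 = 0 carry 1
  1+1+1 = 1 carry 1
  1+1+1 = 1 carry 1
  0+0+1 = 1
  1+0 = 1
  1+0 = 1
  1+0 = 1

0b1111110111001100010100110010001110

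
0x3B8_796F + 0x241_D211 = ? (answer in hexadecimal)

0x5FA4B80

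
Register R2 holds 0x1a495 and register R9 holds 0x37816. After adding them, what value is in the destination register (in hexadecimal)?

0x51cab

Add column by column in base 16, right to left:
  5+6 = b
  9+1 = a
  4+8 = c
  a+7 = 1 carry 1
  1+3+1 = 5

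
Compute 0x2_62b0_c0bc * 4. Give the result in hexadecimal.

Multiply each base-16 digit by 4, carrying:
  c×4 = 48 → write 0 carry 3
  b×4+3 = 47 → write f carry 2
  0×4+2 = 2 → write 2
  c×4 = 48 → write 0 carry 3
  0×4+3 = 3 → write 3
  b×4 = 44 → write c carry 2
  2×4+2 = 10 → write a
  6×4 = 24 → write 8 carry 1
  2×4+1 = 9 → write 9

0x98ac302f0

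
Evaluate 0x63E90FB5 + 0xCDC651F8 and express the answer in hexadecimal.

0x131AF61AD

Add column by column in base 16, right to left:
  5+8 = D
  B+F = A carry 1
  F+1+1 = 1 carry 1
  0+5+1 = 6
  9+6 = F
  E+C = A carry 1
  3+D+1 = 1 carry 1
  6+C+1 = 3 carry 1
  final carry 1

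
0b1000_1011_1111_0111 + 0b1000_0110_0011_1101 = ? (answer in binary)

Add column by column in base 2, right to left:
  1+1 = 0 carry 1
  1+0+1 = 0 carry 1
  1+1+1 = 1 carry 1
  0+1+1 = 0 carry 1
  1+1+1 = 1 carry 1
  1+1+1 = 1 carry 1
  1+0+1 = 0 carry 1
  1+0+1 = 0 carry 1
  1+0+1 = 0 carry 1
  1+1+1 = 1 carry 1
  0+1+1 = 0 carry 1
  1+0+1 = 0 carry 1
  0+0+1 = 1
  0+0 = 0
  0+0 = 0
  1+1 = 0 carry 1
  final carry 1

0b10001001000110100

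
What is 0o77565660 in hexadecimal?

Each octal digit is 3 bits: 7=111 7=111 5=101 6=110 5=101 6=110 6=110 0=000.
Group the bits into nibbles: 1111 1110 1110 1011 1011 0000 → FEEBB0.

0xFEEBB0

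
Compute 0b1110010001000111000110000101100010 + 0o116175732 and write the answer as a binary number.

0b1110010010010101010101110100111100

0o116175732 = 0b1001110001111101111011010 in binary.
Add column by column in base 2, right to left:
  0+0 = 0
  1+1 = 0 carry 1
  0+0+1 = 1
  0+1 = 1
  0+1 = 1
  1+0 = 1
  1+1 = 0 carry 1
  0+1+1 = 0 carry 1
  1+1+1 = 1 carry 1
  0+1+1 = 0 carry 1
  0+0+1 = 1
  0+1 = 1
  0+1 = 1
  1+1 = 0 carry 1
  1+1+1 = 1 carry 1
  0+1+1 = 0 carry 1
  0+0+1 = 1
  0+0 = 0
  1+0 = 1
  1+1 = 0 carry 1
  1+1+1 = 1 carry 1
  0+1+1 = 0 carry 1
  0+0+1 = 1
  0+0 = 0
  1+1 = 0 carry 1
  0+0+1 = 1
  0+0 = 0
  0+0 = 0
  1+0 = 1
  0+0 = 0
  0+0 = 0
  1+0 = 1
  1+0 = 1
  1+0 = 1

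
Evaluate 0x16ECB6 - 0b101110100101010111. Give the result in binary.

0x16ECB6 = 0b101101110110010110110 in binary.
Subtract column by column in base 2:
  0-1 → 1 (borrow)
  1-1-1 → 1 (borrow)
  1-1-1 → 1 (borrow)
  0-0-1 → 1 (borrow)
  1-1-1 → 1 (borrow)
  1-0-1 → 0
  0-1 → 1 (borrow)
  1-0-1 → 0
  0-1 → 1 (borrow)
  0-0-1 → 1 (borrow)
  1-0-1 → 0
  1-1 → 0
  0-0 → 0
  1-1 → 0
  1-1 → 0
  1-1 → 0
  0-0 → 0
  1-1 → 0
  1-0 → 1
  0-0 → 0
  1-0 → 1

0b101000000001101011111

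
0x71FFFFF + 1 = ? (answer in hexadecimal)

0x7200000

The trailing 5 digits are F (max in base 16), so adding 1 cascades: they roll to 0 and the next digit up increments.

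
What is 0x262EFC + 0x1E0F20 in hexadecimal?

Add column by column in base 16, right to left:
  C+0 = C
  F+2 = 1 carry 1
  E+F+1 = E carry 1
  2+0+1 = 3
  6+E = 4 carry 1
  2+1+1 = 4

0x443E1C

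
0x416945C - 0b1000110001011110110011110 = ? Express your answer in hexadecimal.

0x2FDD6BE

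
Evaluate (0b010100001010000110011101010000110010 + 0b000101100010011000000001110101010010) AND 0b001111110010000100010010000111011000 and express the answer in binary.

0b1001100000000100010010000110000000

Add column by column in base 2, right to left:
  0+0 = 0
  1+1 = 0 carry 1
  0+0+1 = 1
  0+0 = 0
  1+1 = 0 carry 1
  1+0+1 = 0 carry 1
  0+1+1 = 0 carry 1
  0+0+1 = 1
  0+1 = 1
  0+0 = 0
  1+1 = 0 carry 1
  0+1+1 = 0 carry 1
  1+1+1 = 1 carry 1
  0+0+1 = 1
  1+0 = 1
  1+0 = 1
  1+0 = 1
  0+0 = 0
  0+0 = 0
  1+0 = 1
  1+0 = 1
  0+1 = 1
  0+1 = 1
  0+0 = 0
  0+0 = 0
  1+1 = 0 carry 1
  0+0+1 = 1
  1+0 = 1
  0+0 = 0
  0+1 = 1
  0+1 = 1
  0+0 = 0
  1+1 = 0 carry 1
  0+0+1 = 1
  1+0 = 1
Sum = 0b11001101100011110011111000110000100; now AND with 0b001111110010000100010010000111011000:
  011001101100011110011111000110000100
& 001111110010000100010010000111011000
= 001001100000000100010010000110000000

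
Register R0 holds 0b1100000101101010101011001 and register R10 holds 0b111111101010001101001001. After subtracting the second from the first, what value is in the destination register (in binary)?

Subtract column by column in base 2:
  1-1 → 0
  0-0 → 0
  0-0 → 0
  1-1 → 0
  1-0 → 1
  0-0 → 0
  1-1 → 0
  0-0 → 0
  1-1 → 0
  0-1 → 1 (borrow)
  1-0-1 → 0
  0-0 → 0
  1-0 → 1
  0-1 → 1 (borrow)
  1-0-1 → 0
  1-1 → 0
  0-0 → 0
  1-1 → 0
  0-1 → 1 (borrow)
  0-1-1 → 0 (borrow)
  0-1-1 → 0 (borrow)
  0-1-1 → 0 (borrow)
  0-1-1 → 0 (borrow)
  1-1-1 → 1 (borrow)
  1-0-1 → 0

0b100001000011001000010000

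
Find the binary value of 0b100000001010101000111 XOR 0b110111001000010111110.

XOR bit by bit (1 where the bits differ):
  100000001010101000111
^ 110111001000010111110
= 010111000010111111001

0b010111000010111111001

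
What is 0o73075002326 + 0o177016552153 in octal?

0o272113554501

Add column by column in base 8, right to left:
  6+3 = 1 carry 1
  2+5+1 = 0 carry 1
  3+1+1 = 5
  2+2 = 4
  0+5 = 5
  0+5 = 5
  5+6 = 3 carry 1
  7+1+1 = 1 carry 1
  0+0+1 = 1
  3+7 = 2 carry 1
  7+7+1 = 7 carry 1
  0+1+1 = 2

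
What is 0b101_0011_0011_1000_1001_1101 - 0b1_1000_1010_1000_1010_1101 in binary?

Subtract column by column in base 2:
  1-1 → 0
  0-0 → 0
  1-1 → 0
  1-1 → 0
  1-0 → 1
  0-1 → 1 (borrow)
  0-0-1 → 1 (borrow)
  1-1-1 → 1 (borrow)
  0-0-1 → 1 (borrow)
  0-0-1 → 1 (borrow)
  0-0-1 → 1 (borrow)
  1-1-1 → 1 (borrow)
  1-0-1 → 0
  1-1 → 0
  0-0 → 0
  0-1 → 1 (borrow)
  1-0-1 → 0
  1-0 → 1
  0-0 → 0
  0-1 → 1 (borrow)
  1-1-1 → 1 (borrow)
  0-0-1 → 1 (borrow)
  1-0-1 → 0

0b1110101000111111110000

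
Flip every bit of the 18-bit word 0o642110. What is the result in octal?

0o135667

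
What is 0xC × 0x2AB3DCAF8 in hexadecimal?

Multiply each base-16 digit by 12, carrying:
  8×12 = 96 → write 0 carry 6
  F×12+6 = 186 → write A carry 11
  A×12+11 = 131 → write 3 carry 8
  C×12+8 = 152 → write 8 carry 9
  D×12+9 = 165 → write 5 carry 10
  3×12+10 = 46 → write E carry 2
  B×12+2 = 134 → write 6 carry 8
  A×12+8 = 128 → write 0 carry 8
  2×12+8 = 32 → write 0 carry 2
  remaining carry: 2

0x2006E583A0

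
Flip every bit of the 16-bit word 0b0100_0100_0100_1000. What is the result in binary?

0b1011101110110111

Invert each bit: 0100010001001000 → 1011101110110111.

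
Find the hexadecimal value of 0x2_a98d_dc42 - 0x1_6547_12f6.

Subtract column by column in base 16:
  2-6 → c (borrow)
  4-f-1 → 4 (borrow)
  c-2-1 → 9
  d-1 → c
  d-7 → 6
  8-4 → 4
  9-5 → 4
  a-6 → 4
  2-1 → 1

0x14446c94c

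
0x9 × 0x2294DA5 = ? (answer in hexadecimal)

0x1373BACD

Multiply each base-16 digit by 9, carrying:
  5×9 = 45 → write D carry 2
  A×9+2 = 92 → write C carry 5
  D×9+5 = 122 → write A carry 7
  4×9+7 = 43 → write B carry 2
  9×9+2 = 83 → write 3 carry 5
  2×9+5 = 23 → write 7 carry 1
  2×9+1 = 19 → write 3 carry 1
  remaining carry: 1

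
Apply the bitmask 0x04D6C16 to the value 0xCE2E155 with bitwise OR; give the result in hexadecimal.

OR each hex digit independently (no carries):
  C|0=C, E|4=E, 2|D=F, E|6=E, 1|C=D, 5|1=5, 5|6=7

0xCEFED57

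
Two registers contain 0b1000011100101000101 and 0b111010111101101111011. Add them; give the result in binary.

0b1000011011010011000000

Add column by column in base 2, right to left:
  1+1 = 0 carry 1
  0+1+1 = 0 carry 1
  1+0+1 = 0 carry 1
  0+1+1 = 0 carry 1
  0+1+1 = 0 carry 1
  0+1+1 = 0 carry 1
  1+1+1 = 1 carry 1
  0+0+1 = 1
  1+1 = 0 carry 1
  0+1+1 = 0 carry 1
  0+0+1 = 1
  1+1 = 0 carry 1
  1+1+1 = 1 carry 1
  1+1+1 = 1 carry 1
  0+1+1 = 0 carry 1
  0+0+1 = 1
  0+1 = 1
  0+0 = 0
  1+1 = 0 carry 1
  0+1+1 = 0 carry 1
  0+1+1 = 0 carry 1
  final carry 1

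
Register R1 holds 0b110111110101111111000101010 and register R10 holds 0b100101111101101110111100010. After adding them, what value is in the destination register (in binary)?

Add column by column in base 2, right to left:
  0+0 = 0
  1+1 = 0 carry 1
  0+0+1 = 1
  1+0 = 1
  0+0 = 0
  1+1 = 0 carry 1
  0+1+1 = 0 carry 1
  0+1+1 = 0 carry 1
  0+1+1 = 0 carry 1
  1+0+1 = 0 carry 1
  1+1+1 = 1 carry 1
  1+1+1 = 1 carry 1
  1+1+1 = 1 carry 1
  1+0+1 = 0 carry 1
  1+1+1 = 1 carry 1
  1+1+1 = 1 carry 1
  0+0+1 = 1
  1+1 = 0 carry 1
  0+1+1 = 0 carry 1
  1+1+1 = 1 carry 1
  1+1+1 = 1 carry 1
  1+1+1 = 1 carry 1
  1+0+1 = 0 carry 1
  1+1+1 = 1 carry 1
  0+0+1 = 1
  1+0 = 1
  1+1 = 0 carry 1
  final carry 1

0b1011101110011101110000001100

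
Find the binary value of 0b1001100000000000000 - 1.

The trailing 14 digits are 0, so subtracting 1 borrows through: they become 1 and the next digit up decrements.

0b1001011111111111111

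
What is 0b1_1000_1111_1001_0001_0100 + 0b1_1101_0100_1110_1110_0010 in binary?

Add column by column in base 2, right to left:
  0+0 = 0
  0+1 = 1
  1+0 = 1
  0+0 = 0
  1+0 = 1
  0+1 = 1
  0+1 = 1
  0+1 = 1
  1+0 = 1
  0+1 = 1
  0+1 = 1
  1+1 = 0 carry 1
  1+0+1 = 0 carry 1
  1+0+1 = 0 carry 1
  1+1+1 = 1 carry 1
  1+0+1 = 0 carry 1
  0+1+1 = 0 carry 1
  0+0+1 = 1
  0+1 = 1
  1+1 = 0 carry 1
  1+1+1 = 1 carry 1
  final carry 1

0b1101100100011111110110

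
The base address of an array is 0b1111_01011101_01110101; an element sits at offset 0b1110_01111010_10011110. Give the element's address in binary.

0b111011101100000010011

Add column by column in base 2, right to left:
  1+0 = 1
  0+1 = 1
  1+1 = 0 carry 1
  0+1+1 = 0 carry 1
  1+1+1 = 1 carry 1
  1+0+1 = 0 carry 1
  1+0+1 = 0 carry 1
  0+1+1 = 0 carry 1
  1+0+1 = 0 carry 1
  0+1+1 = 0 carry 1
  1+0+1 = 0 carry 1
  1+1+1 = 1 carry 1
  1+1+1 = 1 carry 1
  0+1+1 = 0 carry 1
  1+1+1 = 1 carry 1
  0+0+1 = 1
  1+0 = 1
  1+1 = 0 carry 1
  1+1+1 = 1 carry 1
  1+1+1 = 1 carry 1
  final carry 1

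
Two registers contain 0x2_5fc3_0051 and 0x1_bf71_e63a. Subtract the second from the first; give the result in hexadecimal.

0xa0511a17

Subtract column by column in base 16:
  1-a → 7 (borrow)
  5-3-1 → 1
  0-6 → a (borrow)
  0-e-1 → 1 (borrow)
  3-1-1 → 1
  c-7 → 5
  f-f → 0
  5-b → a (borrow)
  2-1-1 → 0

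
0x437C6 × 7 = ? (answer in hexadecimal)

Multiply each base-16 digit by 7, carrying:
  6×7 = 42 → write A carry 2
  C×7+2 = 86 → write 6 carry 5
  7×7+5 = 54 → write 6 carry 3
  3×7+3 = 24 → write 8 carry 1
  4×7+1 = 29 → write D carry 1
  remaining carry: 1

0x1D866A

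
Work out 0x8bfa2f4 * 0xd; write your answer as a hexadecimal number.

Multiply each base-16 digit by 13, carrying:
  4×13 = 52 → write 4 carry 3
  f×13+3 = 198 → write 6 carry 12
  2×13+12 = 38 → write 6 carry 2
  a×13+2 = 132 → write 4 carry 8
  f×13+8 = 203 → write b carry 12
  b×13+12 = 155 → write b carry 9
  8×13+9 = 113 → write 1 carry 7
  remaining carry: 7

0x71bb4664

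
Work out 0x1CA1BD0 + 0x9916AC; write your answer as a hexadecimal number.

0x263327C

Add column by column in base 16, right to left:
  0+C = C
  D+A = 7 carry 1
  B+6+1 = 2 carry 1
  1+1+1 = 3
  A+9 = 3 carry 1
  C+9+1 = 6 carry 1
  1+0+1 = 2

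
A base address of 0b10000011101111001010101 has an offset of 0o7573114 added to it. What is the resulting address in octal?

0o30152241

0b10000011101111001010101 = 0o20357125 in octal.
Add column by column in base 8, right to left:
  5+4 = 1 carry 1
  2+1+1 = 4
  1+1 = 2
  7+3 = 2 carry 1
  5+7+1 = 5 carry 1
  3+5+1 = 1 carry 1
  0+7+1 = 0 carry 1
  2+0+1 = 3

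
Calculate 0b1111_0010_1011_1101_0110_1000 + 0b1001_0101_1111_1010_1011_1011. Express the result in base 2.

0b1100010001011100000100011

Add column by column in base 2, right to left:
  0+1 = 1
  0+1 = 1
  0+0 = 0
  1+1 = 0 carry 1
  0+1+1 = 0 carry 1
  1+1+1 = 1 carry 1
  1+0+1 = 0 carry 1
  0+1+1 = 0 carry 1
  1+0+1 = 0 carry 1
  0+1+1 = 0 carry 1
  1+0+1 = 0 carry 1
  1+1+1 = 1 carry 1
  1+1+1 = 1 carry 1
  1+1+1 = 1 carry 1
  0+1+1 = 0 carry 1
  1+1+1 = 1 carry 1
  0+1+1 = 0 carry 1
  1+0+1 = 0 carry 1
  0+1+1 = 0 carry 1
  0+0+1 = 1
  1+1 = 0 carry 1
  1+0+1 = 0 carry 1
  1+0+1 = 0 carry 1
  1+1+1 = 1 carry 1
  final carry 1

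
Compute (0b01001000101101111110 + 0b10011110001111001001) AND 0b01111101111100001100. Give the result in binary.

Add column by column in base 2, right to left:
  0+1 = 1
  1+0 = 1
  1+0 = 1
  1+1 = 0 carry 1
  1+0+1 = 0 carry 1
  1+0+1 = 0 carry 1
  1+1+1 = 1 carry 1
  0+1+1 = 0 carry 1
  1+1+1 = 1 carry 1
  1+1+1 = 1 carry 1
  0+0+1 = 1
  1+0 = 1
  0+0 = 0
  0+1 = 1
  0+1 = 1
  1+1 = 0 carry 1
  0+1+1 = 0 carry 1
  0+0+1 = 1
  1+0 = 1
  0+1 = 1
Sum = 0b11100110111101000111; now AND with 0b01111101111100001100:
  11100110111101000111
& 01111101111100001100
= 01100100111100000100

0b1100100111100000100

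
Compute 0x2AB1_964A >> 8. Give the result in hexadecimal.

Shifting right by 8 bits = 2 hex digits: drop the last 2.

0x2AB196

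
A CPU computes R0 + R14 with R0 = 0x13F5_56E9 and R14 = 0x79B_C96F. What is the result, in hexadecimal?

Add column by column in base 16, right to left:
  9+F = 8 carry 1
  E+6+1 = 5 carry 1
  6+9+1 = 0 carry 1
  5+C+1 = 2 carry 1
  5+B+1 = 1 carry 1
  F+9+1 = 9 carry 1
  3+7+1 = B
  1+0 = 1

0x1B912058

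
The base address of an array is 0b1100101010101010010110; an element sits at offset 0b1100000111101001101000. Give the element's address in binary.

Add column by column in base 2, right to left:
  0+0 = 0
  1+0 = 1
  1+0 = 1
  0+1 = 1
  1+0 = 1
  0+1 = 1
  0+1 = 1
  1+0 = 1
  0+0 = 0
  1+1 = 0 carry 1
  0+0+1 = 1
  1+1 = 0 carry 1
  0+1+1 = 0 carry 1
  1+1+1 = 1 carry 1
  0+1+1 = 0 carry 1
  1+0+1 = 0 carry 1
  0+0+1 = 1
  1+0 = 1
  0+0 = 0
  0+0 = 0
  1+1 = 0 carry 1
  1+1+1 = 1 carry 1
  final carry 1

0b11000110010010011111110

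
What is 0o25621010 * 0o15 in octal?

Multiply each base-8 digit by 13, carrying:
  0×13 = 0 → write 0
  1×13 = 13 → write 5 carry 1
  0×13+1 = 1 → write 1
  1×13 = 13 → write 5 carry 1
  2×13+1 = 27 → write 3 carry 3
  6×13+3 = 81 → write 1 carry 10
  5×13+10 = 75 → write 3 carry 9
  2×13+9 = 35 → write 3 carry 4
  remaining carry: 4

0o433135150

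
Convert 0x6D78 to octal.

0o66570

Expand each hex digit to 4 bits: 6=0110 D=1101 7=0111 8=1000.
Group the bits in threes: 110 110 101 111 000 → 66570.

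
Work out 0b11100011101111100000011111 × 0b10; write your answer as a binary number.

Multiply each base-2 digit by 2, carrying:
  1×2 = 2 → write 0 carry 1
  1×2+1 = 3 → write 1 carry 1
  1×2+1 = 3 → write 1 carry 1
  1×2+1 = 3 → write 1 carry 1
  1×2+1 = 3 → write 1 carry 1
  0×2+1 = 1 → write 1
  0×2 = 0 → write 0
  0×2 = 0 → write 0
  0×2 = 0 → write 0
  0×2 = 0 → write 0
  0×2 = 0 → write 0
  1×2 = 2 → write 0 carry 1
  1×2+1 = 3 → write 1 carry 1
  1×2+1 = 3 → write 1 carry 1
  1×2+1 = 3 → write 1 carry 1
  1×2+1 = 3 → write 1 carry 1
  0×2+1 = 1 → write 1
  1×2 = 2 → write 0 carry 1
  1×2+1 = 3 → write 1 carry 1
  1×2+1 = 3 → write 1 carry 1
  0×2+1 = 1 → write 1
  0×2 = 0 → write 0
  0×2 = 0 → write 0
  1×2 = 2 → write 0 carry 1
  1×2+1 = 3 → write 1 carry 1
  1×2+1 = 3 → write 1 carry 1
  remaining carry: 1

0b111000111011111000000111110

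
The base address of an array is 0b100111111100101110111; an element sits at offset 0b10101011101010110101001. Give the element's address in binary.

Add column by column in base 2, right to left:
  1+1 = 0 carry 1
  1+0+1 = 0 carry 1
  1+0+1 = 0 carry 1
  0+1+1 = 0 carry 1
  1+0+1 = 0 carry 1
  1+1+1 = 1 carry 1
  1+0+1 = 0 carry 1
  0+1+1 = 0 carry 1
  1+1+1 = 1 carry 1
  0+0+1 = 1
  0+1 = 1
  1+0 = 1
  1+1 = 0 carry 1
  1+0+1 = 0 carry 1
  1+1+1 = 1 carry 1
  1+1+1 = 1 carry 1
  1+1+1 = 1 carry 1
  1+0+1 = 0 carry 1
  0+1+1 = 0 carry 1
  0+0+1 = 1
  1+1 = 0 carry 1
  0+0+1 = 1
  0+1 = 1

0b11010011100111100100000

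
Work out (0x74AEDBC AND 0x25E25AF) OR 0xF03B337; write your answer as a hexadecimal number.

0x74AEDBC AND 0x25E25AF = 0x24A25AC.
Then OR with 0xF03B337.

0xF4BB7BF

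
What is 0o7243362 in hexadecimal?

0x1d46f2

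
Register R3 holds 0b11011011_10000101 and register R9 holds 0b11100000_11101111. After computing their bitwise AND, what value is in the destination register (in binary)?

0b1100000010000101

AND bit by bit (1 only where both bits are 1):
  1101101110000101
& 1110000011101111
= 1100000010000101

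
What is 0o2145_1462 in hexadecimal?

Each octal digit is 3 bits: 2=010 1=001 4=100 5=101 1=001 4=100 6=110 2=010.
Group the bits into nibbles: 0100 0110 0101 0011 0011 0010 → 465332.

0x465332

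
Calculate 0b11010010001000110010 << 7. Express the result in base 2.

0b110100100010001100100000000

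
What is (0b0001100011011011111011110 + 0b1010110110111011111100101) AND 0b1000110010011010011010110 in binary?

0b1000010010010010011000010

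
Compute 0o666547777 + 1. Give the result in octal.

The trailing 4 digits are 7 (max in base 8), so adding 1 cascades: they roll to 0 and the next digit up increments.

0o666550000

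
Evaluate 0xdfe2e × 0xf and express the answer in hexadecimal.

Multiply each base-16 digit by 15, carrying:
  e×15 = 210 → write 2 carry 13
  2×15+13 = 43 → write b carry 2
  e×15+2 = 212 → write 4 carry 13
  f×15+13 = 238 → write e carry 14
  d×15+14 = 209 → write 1 carry 13
  remaining carry: d

0xd1e4b2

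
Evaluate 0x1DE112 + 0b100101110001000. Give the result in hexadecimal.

0x1E2C9A

0b100101110001000 = 0x4B88 in hexadecimal.
Add column by column in base 16, right to left:
  2+8 = A
  1+8 = 9
  1+B = C
  E+4 = 2 carry 1
  D+0+1 = E
  1+0 = 1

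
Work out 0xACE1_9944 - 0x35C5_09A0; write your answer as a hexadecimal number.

Subtract column by column in base 16:
  4-0 → 4
  4-A → A (borrow)
  9-9-1 → F (borrow)
  9-0-1 → 8
  1-5 → C (borrow)
  E-C-1 → 1
  C-5 → 7
  A-3 → 7

0x771C8FA4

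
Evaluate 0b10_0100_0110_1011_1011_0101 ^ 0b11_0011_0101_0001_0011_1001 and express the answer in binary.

0b0101110011101010001100

XOR bit by bit (1 where the bits differ):
  1001000110101110110101
^ 1100110101000100111001
= 0101110011101010001100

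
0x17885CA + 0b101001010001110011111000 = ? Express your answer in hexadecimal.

0b101001010001110011111000 = 0xA51CF8 in hexadecimal.
Add column by column in base 16, right to left:
  A+8 = 2 carry 1
  C+F+1 = C carry 1
  5+C+1 = 2 carry 1
  8+1+1 = A
  8+5 = D
  7+A = 1 carry 1
  1+0+1 = 2

0x21DA2C2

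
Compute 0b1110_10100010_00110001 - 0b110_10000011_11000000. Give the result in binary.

0b10000001111001110001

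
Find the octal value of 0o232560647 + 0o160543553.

0o413324422

Add column by column in base 8, right to left:
  7+3 = 2 carry 1
  4+5+1 = 2 carry 1
  6+5+1 = 4 carry 1
  0+3+1 = 4
  6+4 = 2 carry 1
  5+5+1 = 3 carry 1
  2+0+1 = 3
  3+6 = 1 carry 1
  2+1+1 = 4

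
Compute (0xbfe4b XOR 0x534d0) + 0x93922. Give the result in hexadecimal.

0x1803bd

First 0xbfe4b XOR 0x534d0 = 0xeca9b.
Add column by column in base 16, right to left:
  b+2 = d
  9+2 = b
  a+9 = 3 carry 1
  c+3+1 = 0 carry 1
  e+9+1 = 8 carry 1
  final carry 1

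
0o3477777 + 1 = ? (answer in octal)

0o3500000

The trailing 5 digits are 7 (max in base 8), so adding 1 cascades: they roll to 0 and the next digit up increments.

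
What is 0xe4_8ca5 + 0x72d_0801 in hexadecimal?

0x81194a6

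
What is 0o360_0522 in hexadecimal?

0xF0152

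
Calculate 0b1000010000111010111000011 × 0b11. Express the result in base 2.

Multiply each base-2 digit by 3, carrying:
  1×3 = 3 → write 1 carry 1
  1×3+1 = 4 → write 0 carry 2
  0×3+2 = 2 → write 0 carry 1
  0×3+1 = 1 → write 1
  0×3 = 0 → write 0
  0×3 = 0 → write 0
  1×3 = 3 → write 1 carry 1
  1×3+1 = 4 → write 0 carry 2
  1×3+2 = 5 → write 1 carry 2
  0×3+2 = 2 → write 0 carry 1
  1×3+1 = 4 → write 0 carry 2
  0×3+2 = 2 → write 0 carry 1
  1×3+1 = 4 → write 0 carry 2
  1×3+2 = 5 → write 1 carry 2
  1×3+2 = 5 → write 1 carry 2
  0×3+2 = 2 → write 0 carry 1
  0×3+1 = 1 → write 1
  0×3 = 0 → write 0
  0×3 = 0 → write 0
  1×3 = 3 → write 1 carry 1
  0×3+1 = 1 → write 1
  0×3 = 0 → write 0
  0×3 = 0 → write 0
  0×3 = 0 → write 0
  1×3 = 3 → write 1 carry 1
  remaining carry: 1

0b11000110010110000101001001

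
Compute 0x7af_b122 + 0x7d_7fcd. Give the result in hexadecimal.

0x82d30ef

Add column by column in base 16, right to left:
  2+d = f
  2+c = e
  1+f = 0 carry 1
  b+7+1 = 3 carry 1
  f+d+1 = d carry 1
  a+7+1 = 2 carry 1
  7+0+1 = 8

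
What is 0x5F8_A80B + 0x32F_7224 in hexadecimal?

Add column by column in base 16, right to left:
  B+4 = F
  0+2 = 2
  8+2 = A
  A+7 = 1 carry 1
  8+F+1 = 8 carry 1
  F+2+1 = 2 carry 1
  5+3+1 = 9

0x9281A2F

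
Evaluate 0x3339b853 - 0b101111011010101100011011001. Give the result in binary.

0b101101010011000101111101111010

0x3339b853 = 0b110011001110011011100001010011 in binary.
Subtract column by column in base 2:
  1-1 → 0
  1-0 → 1
  0-0 → 0
  0-1 → 1 (borrow)
  1-1-1 → 1 (borrow)
  0-0-1 → 1 (borrow)
  1-1-1 → 1 (borrow)
  0-1-1 → 0 (borrow)
  0-0-1 → 1 (borrow)
  0-0-1 → 1 (borrow)
  0-0-1 → 1 (borrow)
  1-1-1 → 1 (borrow)
  1-1-1 → 1 (borrow)
  1-0-1 → 0
  0-1 → 1 (borrow)
  1-0-1 → 0
  1-1 → 0
  0-0 → 0
  0-1 → 1 (borrow)
  1-1-1 → 1 (borrow)
  1-0-1 → 0
  1-1 → 0
  0-1 → 1 (borrow)
  0-1-1 → 0 (borrow)
  1-1-1 → 1 (borrow)
  1-0-1 → 0
  0-1 → 1 (borrow)
  0-0-1 → 1 (borrow)
  1-0-1 → 0
  1-0 → 1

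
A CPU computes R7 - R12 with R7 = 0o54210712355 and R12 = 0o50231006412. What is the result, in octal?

Subtract column by column in base 8:
  5-2 → 3
  5-1 → 4
  3-4 → 7 (borrow)
  2-6-1 → 3 (borrow)
  1-0-1 → 0
  7-0 → 7
  0-1 → 7 (borrow)
  1-3-1 → 5 (borrow)
  2-2-1 → 7 (borrow)
  4-0-1 → 3
  5-5 → 0

0o3757703743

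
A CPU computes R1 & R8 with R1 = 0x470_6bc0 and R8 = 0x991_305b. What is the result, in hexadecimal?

AND each hex digit independently (no carries):
  4&9=0, 7&9=1, 0&1=0, 6&3=2, b&0=0, c&5=4, 0&b=0

0x0102040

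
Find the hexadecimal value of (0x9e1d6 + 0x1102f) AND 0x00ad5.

Add column by column in base 16, right to left:
  6+f = 5 carry 1
  d+2+1 = 0 carry 1
  1+0+1 = 2
  e+1 = f
  9+1 = a
Sum = 0xaf205; now AND with 0x00ad5:
  a&0=0, f&0=0, 2&a=2, 0&d=0, 5&5=5

0x205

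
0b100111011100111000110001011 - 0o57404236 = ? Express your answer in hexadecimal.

0x43068ED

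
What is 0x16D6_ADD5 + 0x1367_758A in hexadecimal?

0x2A3E235F

Add column by column in base 16, right to left:
  5+A = F
  D+8 = 5 carry 1
  D+5+1 = 3 carry 1
  A+7+1 = 2 carry 1
  6+7+1 = E
  D+6 = 3 carry 1
  6+3+1 = A
  1+1 = 2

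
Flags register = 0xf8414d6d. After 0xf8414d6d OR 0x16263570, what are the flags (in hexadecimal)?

OR each hex digit independently (no carries):
  f|1=f, 8|6=e, 4|2=6, 1|6=7, 4|3=7, d|5=d, 6|7=7, d|0=d

0xfe677d7d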